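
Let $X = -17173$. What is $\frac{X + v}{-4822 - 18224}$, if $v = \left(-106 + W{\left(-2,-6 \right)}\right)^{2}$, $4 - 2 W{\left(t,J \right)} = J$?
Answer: $\frac{1162}{3841} \approx 0.30253$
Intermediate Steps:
$W{\left(t,J \right)} = 2 - \frac{J}{2}$
$v = 10201$ ($v = \left(-106 + \left(2 - -3\right)\right)^{2} = \left(-106 + \left(2 + 3\right)\right)^{2} = \left(-106 + 5\right)^{2} = \left(-101\right)^{2} = 10201$)
$\frac{X + v}{-4822 - 18224} = \frac{-17173 + 10201}{-4822 - 18224} = - \frac{6972}{-23046} = \left(-6972\right) \left(- \frac{1}{23046}\right) = \frac{1162}{3841}$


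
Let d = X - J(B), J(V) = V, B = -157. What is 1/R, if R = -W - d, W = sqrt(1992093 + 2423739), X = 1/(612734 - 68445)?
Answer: 7751888580181/216815037887690766 - 296250515521*sqrt(122662)/216815037887690766 ≈ -0.00044279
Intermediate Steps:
X = 1/544289 ≈ 1.8373e-6
W = 6*sqrt(122662) (W = sqrt(4415832) = 6*sqrt(122662) ≈ 2101.4)
d = 85453374/544289 (d = 1/544289 - 1*(-157) = 1/544289 + 157 = 85453374/544289 ≈ 157.00)
R = -85453374/544289 - 6*sqrt(122662) (R = -6*sqrt(122662) - 1*85453374/544289 = -6*sqrt(122662) - 85453374/544289 = -85453374/544289 - 6*sqrt(122662) ≈ -2258.4)
1/R = 1/(-85453374/544289 - 6*sqrt(122662))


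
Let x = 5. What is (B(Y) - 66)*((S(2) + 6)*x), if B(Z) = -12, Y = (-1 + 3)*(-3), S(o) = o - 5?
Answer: -1170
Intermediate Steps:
S(o) = -5 + o
Y = -6 (Y = 2*(-3) = -6)
(B(Y) - 66)*((S(2) + 6)*x) = (-12 - 66)*(((-5 + 2) + 6)*5) = -78*(-3 + 6)*5 = -234*5 = -78*15 = -1170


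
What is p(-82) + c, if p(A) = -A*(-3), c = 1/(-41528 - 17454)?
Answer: -14509573/58982 ≈ -246.00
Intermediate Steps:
c = -1/58982 (c = 1/(-58982) = -1/58982 ≈ -1.6954e-5)
p(A) = 3*A
p(-82) + c = 3*(-82) - 1/58982 = -246 - 1/58982 = -14509573/58982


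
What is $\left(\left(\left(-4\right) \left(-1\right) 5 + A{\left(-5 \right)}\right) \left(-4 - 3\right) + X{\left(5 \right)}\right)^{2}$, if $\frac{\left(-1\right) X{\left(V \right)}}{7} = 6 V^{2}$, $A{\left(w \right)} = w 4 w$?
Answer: $3572100$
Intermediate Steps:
$A{\left(w \right)} = 4 w^{2}$
$X{\left(V \right)} = - 42 V^{2}$ ($X{\left(V \right)} = - 7 \cdot 6 V^{2} = - 42 V^{2}$)
$\left(\left(\left(-4\right) \left(-1\right) 5 + A{\left(-5 \right)}\right) \left(-4 - 3\right) + X{\left(5 \right)}\right)^{2} = \left(\left(\left(-4\right) \left(-1\right) 5 + 4 \left(-5\right)^{2}\right) \left(-4 - 3\right) - 42 \cdot 5^{2}\right)^{2} = \left(\left(4 \cdot 5 + 4 \cdot 25\right) \left(-7\right) - 1050\right)^{2} = \left(\left(20 + 100\right) \left(-7\right) - 1050\right)^{2} = \left(120 \left(-7\right) - 1050\right)^{2} = \left(-840 - 1050\right)^{2} = \left(-1890\right)^{2} = 3572100$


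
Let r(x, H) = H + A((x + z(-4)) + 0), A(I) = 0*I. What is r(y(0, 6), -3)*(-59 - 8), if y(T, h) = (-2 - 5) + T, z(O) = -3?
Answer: 201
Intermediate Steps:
A(I) = 0
y(T, h) = -7 + T
r(x, H) = H (r(x, H) = H + 0 = H)
r(y(0, 6), -3)*(-59 - 8) = -3*(-59 - 8) = -3*(-67) = 201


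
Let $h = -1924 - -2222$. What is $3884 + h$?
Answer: $4182$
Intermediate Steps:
$h = 298$ ($h = -1924 + 2222 = 298$)
$3884 + h = 3884 + 298 = 4182$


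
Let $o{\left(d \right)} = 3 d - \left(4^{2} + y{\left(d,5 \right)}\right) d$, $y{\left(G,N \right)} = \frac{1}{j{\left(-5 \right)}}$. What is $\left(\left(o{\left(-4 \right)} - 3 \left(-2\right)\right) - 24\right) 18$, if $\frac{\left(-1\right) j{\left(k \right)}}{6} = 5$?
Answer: $\frac{3048}{5} \approx 609.6$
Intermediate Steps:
$j{\left(k \right)} = -30$ ($j{\left(k \right)} = \left(-6\right) 5 = -30$)
$y{\left(G,N \right)} = - \frac{1}{30}$ ($y{\left(G,N \right)} = \frac{1}{-30} = - \frac{1}{30}$)
$o{\left(d \right)} = - \frac{389 d}{30}$ ($o{\left(d \right)} = 3 d - \left(4^{2} - \frac{1}{30}\right) d = 3 d - \left(16 - \frac{1}{30}\right) d = 3 d - \frac{479 d}{30} = - \frac{389 d}{30}$)
$\left(\left(o{\left(-4 \right)} - 3 \left(-2\right)\right) - 24\right) 18 = \left(\left(\left(- \frac{389}{30}\right) \left(-4\right) - 3 \left(-2\right)\right) - 24\right) 18 = \left(\left(\frac{778}{15} - -6\right) - 24\right) 18 = \left(\left(\frac{778}{15} + 6\right) - 24\right) 18 = \left(\frac{868}{15} - 24\right) 18 = \frac{508}{15} \cdot 18 = \frac{3048}{5}$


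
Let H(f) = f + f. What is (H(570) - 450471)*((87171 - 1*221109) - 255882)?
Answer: 175158210420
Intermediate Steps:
H(f) = 2*f
(H(570) - 450471)*((87171 - 1*221109) - 255882) = (2*570 - 450471)*((87171 - 1*221109) - 255882) = (1140 - 450471)*((87171 - 221109) - 255882) = -449331*(-133938 - 255882) = -449331*(-389820) = 175158210420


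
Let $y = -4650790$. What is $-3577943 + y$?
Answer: $-8228733$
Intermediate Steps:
$-3577943 + y = -3577943 - 4650790 = -8228733$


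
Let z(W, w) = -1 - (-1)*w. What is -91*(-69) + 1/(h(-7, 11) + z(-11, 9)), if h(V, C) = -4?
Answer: 25117/4 ≈ 6279.3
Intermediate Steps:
z(W, w) = -1 + w
-91*(-69) + 1/(h(-7, 11) + z(-11, 9)) = -91*(-69) + 1/(-4 + (-1 + 9)) = 6279 + 1/(-4 + 8) = 6279 + 1/4 = 25117/4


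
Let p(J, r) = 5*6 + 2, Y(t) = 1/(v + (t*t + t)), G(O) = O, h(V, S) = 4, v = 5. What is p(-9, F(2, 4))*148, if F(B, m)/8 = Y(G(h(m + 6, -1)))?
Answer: 4736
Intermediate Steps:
Y(t) = 1/(5 + t + t**2) (Y(t) = 1/(5 + (t*t + t)) = 1/(5 + (t**2 + t)) = 1/(5 + (t + t**2)) = 1/(5 + t + t**2))
F(B, m) = 8/25 (F(B, m) = 8/(5 + 4 + 4**2) = 8/(5 + 4 + 16) = 8/25)
p(J, r) = 32 (p(J, r) = 30 + 2 = 32)
p(-9, F(2, 4))*148 = 32*148 = 4736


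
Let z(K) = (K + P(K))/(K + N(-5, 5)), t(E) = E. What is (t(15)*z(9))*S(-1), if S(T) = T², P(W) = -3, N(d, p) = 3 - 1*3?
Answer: 10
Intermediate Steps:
N(d, p) = 0 (N(d, p) = 3 - 3 = 0)
z(K) = (-3 + K)/K (z(K) = (K - 3)/(K + 0) = (-3 + K)/K)
(t(15)*z(9))*S(-1) = (15*((-3 + 9)/9))*(-1)² = (15*((⅑)*6))*1 = (15*(⅔))*1 = 10*1 = 10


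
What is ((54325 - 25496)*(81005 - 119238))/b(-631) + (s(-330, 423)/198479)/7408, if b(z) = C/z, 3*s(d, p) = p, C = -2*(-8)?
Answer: 3994596210977549575/91895777 ≈ 4.3469e+10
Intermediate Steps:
C = 16
s(d, p) = p/3
b(z) = 16/z
((54325 - 25496)*(81005 - 119238))/b(-631) + (s(-330, 423)/198479)/7408 = ((54325 - 25496)*(81005 - 119238))/((16/(-631))) + (((1/3)*423)/198479)/7408 = (28829*(-38233))/((16*(-1/631))) + (141*(1/198479))*(1/7408) = -1102219157/(-16/631) + (141/198479)*(1/7408) = -1102219157*(-631/16) + 141/1470332432 = 695500288067/16 + 141/1470332432 = 3994596210977549575/91895777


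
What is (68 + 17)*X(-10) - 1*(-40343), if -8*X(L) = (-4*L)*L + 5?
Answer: 356319/8 ≈ 44540.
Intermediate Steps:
X(L) = -5/8 + L**2/2 (X(L) = -((-4*L)*L + 5)/8 = -(-4*L**2 + 5)/8 = -(5 - 4*L**2)/8 = -5/8 + L**2/2)
(68 + 17)*X(-10) - 1*(-40343) = (68 + 17)*(-5/8 + (1/2)*(-10)**2) - 1*(-40343) = 85*(-5/8 + (1/2)*100) + 40343 = 85*(-5/8 + 50) + 40343 = 85*(395/8) + 40343 = 33575/8 + 40343 = 356319/8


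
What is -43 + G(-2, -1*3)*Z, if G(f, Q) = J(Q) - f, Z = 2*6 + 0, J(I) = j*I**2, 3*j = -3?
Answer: -127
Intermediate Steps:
j = -1 (j = (1/3)*(-3) = -1)
J(I) = -I**2
Z = 12 (Z = 12 + 0 = 12)
G(f, Q) = -f - Q**2 (G(f, Q) = -Q**2 - f = -f - Q**2)
-43 + G(-2, -1*3)*Z = -43 + (-1*(-2) - (-1*3)**2)*12 = -43 + (2 - 1*(-3)**2)*12 = -43 + (2 - 1*9)*12 = -43 + (2 - 9)*12 = -43 - 7*12 = -43 - 84 = -127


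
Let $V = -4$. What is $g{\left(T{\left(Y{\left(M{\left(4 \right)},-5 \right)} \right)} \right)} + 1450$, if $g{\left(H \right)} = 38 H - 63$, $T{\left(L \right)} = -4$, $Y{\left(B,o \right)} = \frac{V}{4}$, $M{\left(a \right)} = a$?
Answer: $1235$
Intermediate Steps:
$Y{\left(B,o \right)} = -1$ ($Y{\left(B,o \right)} = - \frac{4}{4} = \left(-4\right) \frac{1}{4} = -1$)
$g{\left(H \right)} = -63 + 38 H$
$g{\left(T{\left(Y{\left(M{\left(4 \right)},-5 \right)} \right)} \right)} + 1450 = \left(-63 + 38 \left(-4\right)\right) + 1450 = \left(-63 - 152\right) + 1450 = -215 + 1450 = 1235$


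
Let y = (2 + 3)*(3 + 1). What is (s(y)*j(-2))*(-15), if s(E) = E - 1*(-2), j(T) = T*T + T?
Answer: -660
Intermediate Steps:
y = 20 (y = 5*4 = 20)
j(T) = T + T**2 (j(T) = T**2 + T = T + T**2)
s(E) = 2 + E (s(E) = E + 2 = 2 + E)
(s(y)*j(-2))*(-15) = ((2 + 20)*(-2*(1 - 2)))*(-15) = (22*(-2*(-1)))*(-15) = (22*2)*(-15) = 44*(-15) = -660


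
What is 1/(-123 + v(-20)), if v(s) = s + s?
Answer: -1/163 ≈ -0.0061350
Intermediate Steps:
v(s) = 2*s
1/(-123 + v(-20)) = 1/(-123 + 2*(-20)) = 1/(-123 - 40) = 1/(-163) = -1/163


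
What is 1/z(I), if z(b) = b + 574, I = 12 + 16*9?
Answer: 1/730 ≈ 0.0013699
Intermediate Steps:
I = 156 (I = 12 + 144 = 156)
z(b) = 574 + b
1/z(I) = 1/(574 + 156) = 1/730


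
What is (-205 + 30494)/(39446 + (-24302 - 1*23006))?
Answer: -30289/7862 ≈ -3.8526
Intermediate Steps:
(-205 + 30494)/(39446 + (-24302 - 1*23006)) = 30289/(39446 + (-24302 - 23006)) = 30289/(39446 - 47308) = 30289/(-7862) = 30289*(-1/7862) = -30289/7862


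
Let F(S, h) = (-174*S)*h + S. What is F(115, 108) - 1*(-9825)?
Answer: -2151140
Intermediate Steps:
F(S, h) = S - 174*S*h (F(S, h) = -174*S*h + S = S - 174*S*h)
F(115, 108) - 1*(-9825) = 115*(1 - 174*108) - 1*(-9825) = 115*(1 - 18792) + 9825 = 115*(-18791) + 9825 = -2160965 + 9825 = -2151140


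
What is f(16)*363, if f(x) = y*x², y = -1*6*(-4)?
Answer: 2230272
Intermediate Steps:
y = 24 (y = -6*(-4) = 24)
f(x) = 24*x²
f(16)*363 = (24*16²)*363 = (24*256)*363 = 6144*363 = 2230272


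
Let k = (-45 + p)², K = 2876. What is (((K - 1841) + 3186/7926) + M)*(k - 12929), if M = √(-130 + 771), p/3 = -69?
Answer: 69174765450/1321 + 50575*√641 ≈ 5.3646e+7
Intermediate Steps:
p = -207 (p = 3*(-69) = -207)
k = 63504 (k = (-45 - 207)² = (-252)² = 63504)
M = √641 ≈ 25.318
(((K - 1841) + 3186/7926) + M)*(k - 12929) = (((2876 - 1841) + 3186/7926) + √641)*(63504 - 12929) = ((1035 + 3186*(1/7926)) + √641)*50575 = ((1035 + 531/1321) + √641)*50575 = (1367766/1321 + √641)*50575 = 69174765450/1321 + 50575*√641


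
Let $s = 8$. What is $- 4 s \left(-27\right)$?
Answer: $864$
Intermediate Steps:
$- 4 s \left(-27\right) = \left(-4\right) 8 \left(-27\right) = \left(-32\right) \left(-27\right) = 864$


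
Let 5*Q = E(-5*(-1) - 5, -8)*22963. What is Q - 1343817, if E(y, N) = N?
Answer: -6902789/5 ≈ -1.3806e+6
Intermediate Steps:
Q = -183704/5 (Q = (-8*22963)/5 = (1/5)*(-183704) = -183704/5 ≈ -36741.)
Q - 1343817 = -183704/5 - 1343817 = -6902789/5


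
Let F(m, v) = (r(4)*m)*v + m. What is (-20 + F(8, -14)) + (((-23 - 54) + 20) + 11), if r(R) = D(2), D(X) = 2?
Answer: -282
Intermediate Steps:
r(R) = 2
F(m, v) = m + 2*m*v (F(m, v) = (2*m)*v + m = 2*m*v + m = m + 2*m*v)
(-20 + F(8, -14)) + (((-23 - 54) + 20) + 11) = (-20 + 8*(1 + 2*(-14))) + (((-23 - 54) + 20) + 11) = (-20 + 8*(1 - 28)) + ((-77 + 20) + 11) = (-20 + 8*(-27)) + (-57 + 11) = (-20 - 216) - 46 = -236 - 46 = -282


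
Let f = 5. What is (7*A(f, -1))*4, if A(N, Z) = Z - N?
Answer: -168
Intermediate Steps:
(7*A(f, -1))*4 = (7*(-1 - 1*5))*4 = (7*(-1 - 5))*4 = (7*(-6))*4 = -42*4 = -168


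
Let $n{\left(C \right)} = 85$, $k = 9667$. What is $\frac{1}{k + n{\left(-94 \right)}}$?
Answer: $\frac{1}{9752} \approx 0.00010254$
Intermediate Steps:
$\frac{1}{k + n{\left(-94 \right)}} = \frac{1}{9667 + 85} = \frac{1}{9752}$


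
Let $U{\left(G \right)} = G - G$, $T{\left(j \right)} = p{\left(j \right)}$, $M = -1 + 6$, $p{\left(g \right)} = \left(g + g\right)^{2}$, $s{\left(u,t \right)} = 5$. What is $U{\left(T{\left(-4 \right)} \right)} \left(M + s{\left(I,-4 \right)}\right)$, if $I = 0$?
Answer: $0$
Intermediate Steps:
$p{\left(g \right)} = 4 g^{2}$ ($p{\left(g \right)} = \left(2 g\right)^{2} = 4 g^{2}$)
$M = 5$
$T{\left(j \right)} = 4 j^{2}$
$U{\left(G \right)} = 0$
$U{\left(T{\left(-4 \right)} \right)} \left(M + s{\left(I,-4 \right)}\right) = 0 \left(5 + 5\right) = 0 \cdot 10 = 0$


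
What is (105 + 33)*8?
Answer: 1104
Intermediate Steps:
(105 + 33)*8 = 138*8 = 1104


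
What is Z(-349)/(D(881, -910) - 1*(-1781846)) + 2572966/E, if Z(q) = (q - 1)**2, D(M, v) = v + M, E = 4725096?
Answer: 860563136537/1403209396572 ≈ 0.61328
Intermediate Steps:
D(M, v) = M + v
Z(q) = (-1 + q)**2
Z(-349)/(D(881, -910) - 1*(-1781846)) + 2572966/E = (-1 - 349)**2/((881 - 910) - 1*(-1781846)) + 2572966/4725096 = (-350)**2/(-29 + 1781846) + 2572966*(1/4725096) = 122500/1781817 + 1286483/2362548 = 860563136537/1403209396572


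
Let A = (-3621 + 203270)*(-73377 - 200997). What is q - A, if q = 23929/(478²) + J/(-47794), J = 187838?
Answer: 299095081126857593965/5460082148 ≈ 5.4778e+10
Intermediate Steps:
q = -20887157483/5460082148 (q = 23929/(478²) + 187838/(-47794) = 23929/228484 + 187838*(-1/47794) = 23929*(1/228484) - 93919/23897 = 23929/228484 - 93919/23897 = -20887157483/5460082148 ≈ -3.8254)
A = -54778494726 (A = 199649*(-274374) = -54778494726)
q - A = -20887157483/5460082148 - 1*(-54778494726) = -20887157483/5460082148 + 54778494726 = 299095081126857593965/5460082148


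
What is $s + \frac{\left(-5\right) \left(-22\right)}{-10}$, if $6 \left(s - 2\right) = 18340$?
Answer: $\frac{9143}{3} \approx 3047.7$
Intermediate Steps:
$s = \frac{9176}{3}$ ($s = 2 + \frac{1}{6} \cdot 18340 = 2 + \frac{9170}{3} = \frac{9176}{3} \approx 3058.7$)
$s + \frac{\left(-5\right) \left(-22\right)}{-10} = \frac{9176}{3} + \frac{\left(-5\right) \left(-22\right)}{-10} = \frac{9176}{3} + 110 \left(- \frac{1}{10}\right) = \frac{9176}{3} - 11 = \frac{9143}{3}$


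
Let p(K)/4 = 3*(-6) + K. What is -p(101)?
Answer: -332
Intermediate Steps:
p(K) = -72 + 4*K (p(K) = 4*(3*(-6) + K) = 4*(-18 + K) = -72 + 4*K)
-p(101) = -(-72 + 4*101) = -(-72 + 404) = -1*332 = -332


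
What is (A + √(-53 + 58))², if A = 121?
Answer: (121 + √5)² ≈ 15187.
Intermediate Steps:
(A + √(-53 + 58))² = (121 + √(-53 + 58))² = (121 + √5)²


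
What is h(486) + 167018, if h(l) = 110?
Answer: 167128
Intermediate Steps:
h(486) + 167018 = 110 + 167018 = 167128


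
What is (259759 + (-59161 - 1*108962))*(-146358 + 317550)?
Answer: 15687350112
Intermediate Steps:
(259759 + (-59161 - 1*108962))*(-146358 + 317550) = (259759 + (-59161 - 108962))*171192 = (259759 - 168123)*171192 = 91636*171192 = 15687350112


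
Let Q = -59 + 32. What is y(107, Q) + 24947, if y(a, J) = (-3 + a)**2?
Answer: 35763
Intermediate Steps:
Q = -27
y(107, Q) + 24947 = (-3 + 107)**2 + 24947 = 104**2 + 24947 = 10816 + 24947 = 35763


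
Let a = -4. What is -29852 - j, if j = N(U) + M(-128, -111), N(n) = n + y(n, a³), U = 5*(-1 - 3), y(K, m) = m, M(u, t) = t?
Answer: -29657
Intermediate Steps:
U = -20 (U = 5*(-4) = -20)
N(n) = -64 + n (N(n) = n + (-4)³ = n - 64 = -64 + n)
j = -195 (j = (-64 - 20) - 111 = -84 - 111 = -195)
-29852 - j = -29852 - 1*(-195) = -29852 + 195 = -29657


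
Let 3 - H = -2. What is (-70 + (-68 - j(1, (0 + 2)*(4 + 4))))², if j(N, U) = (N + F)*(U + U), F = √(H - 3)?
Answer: 30948 + 10880*√2 ≈ 46335.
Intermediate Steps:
H = 5 (H = 3 - 1*(-2) = 3 + 2 = 5)
F = √2 (F = √(5 - 3) = √2 ≈ 1.4142)
j(N, U) = 2*U*(N + √2) (j(N, U) = (N + √2)*(U + U) = (N + √2)*(2*U) = 2*U*(N + √2))
(-70 + (-68 - j(1, (0 + 2)*(4 + 4))))² = (-70 + (-68 - 2*(0 + 2)*(4 + 4)*(1 + √2)))² = (-70 + (-68 - 2*2*8*(1 + √2)))² = (-70 + (-68 - 2*16*(1 + √2)))² = (-70 + (-68 - (32 + 32*√2)))² = (-70 + (-68 + (-32 - 32*√2)))² = (-70 + (-100 - 32*√2))² = (-170 - 32*√2)²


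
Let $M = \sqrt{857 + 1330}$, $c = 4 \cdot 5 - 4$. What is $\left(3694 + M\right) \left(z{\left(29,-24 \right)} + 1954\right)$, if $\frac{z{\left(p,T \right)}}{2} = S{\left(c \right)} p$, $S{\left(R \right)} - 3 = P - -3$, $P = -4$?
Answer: $7646580 + 55890 \sqrt{3} \approx 7.7434 \cdot 10^{6}$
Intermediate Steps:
$c = 16$ ($c = 20 - 4 = 16$)
$S{\left(R \right)} = 2$ ($S{\left(R \right)} = 3 - 1 = 2$)
$M = 27 \sqrt{3}$ ($M = \sqrt{2187} = 27 \sqrt{3} \approx 46.765$)
$z{\left(p,T \right)} = 4 p$ ($z{\left(p,T \right)} = 2 \cdot 2 p = 4 p$)
$\left(3694 + M\right) \left(z{\left(29,-24 \right)} + 1954\right) = \left(3694 + 27 \sqrt{3}\right) \left(4 \cdot 29 + 1954\right) = \left(3694 + 27 \sqrt{3}\right) \left(116 + 1954\right) = \left(3694 + 27 \sqrt{3}\right) 2070 = 7646580 + 55890 \sqrt{3}$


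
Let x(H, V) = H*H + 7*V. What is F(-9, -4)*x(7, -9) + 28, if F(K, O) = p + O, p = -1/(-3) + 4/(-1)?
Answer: 406/3 ≈ 135.33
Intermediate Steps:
x(H, V) = H² + 7*V
p = -11/3 (p = -1*(-⅓) + 4*(-1) = ⅓ - 4 = -11/3 ≈ -3.6667)
F(K, O) = -11/3 + O
F(-9, -4)*x(7, -9) + 28 = (-11/3 - 4)*(7² + 7*(-9)) + 28 = -23*(49 - 63)/3 + 28 = -23/3*(-14) + 28 = 322/3 + 28 = 406/3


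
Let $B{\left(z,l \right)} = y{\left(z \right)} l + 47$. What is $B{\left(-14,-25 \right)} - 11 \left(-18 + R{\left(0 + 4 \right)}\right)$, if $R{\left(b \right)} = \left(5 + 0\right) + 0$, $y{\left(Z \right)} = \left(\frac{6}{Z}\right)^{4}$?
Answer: $\frac{454165}{2401} \approx 189.16$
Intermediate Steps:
$y{\left(Z \right)} = \frac{1296}{Z^{4}}$
$R{\left(b \right)} = 5$ ($R{\left(b \right)} = 5 + 0 = 5$)
$B{\left(z,l \right)} = 47 + \frac{1296 l}{z^{4}}$ ($B{\left(z,l \right)} = \frac{1296}{z^{4}} l + 47 = \frac{1296 l}{z^{4}} + 47 = 47 + \frac{1296 l}{z^{4}}$)
$B{\left(-14,-25 \right)} - 11 \left(-18 + R{\left(0 + 4 \right)}\right) = \left(47 + 1296 \left(-25\right) \frac{1}{38416}\right) - 11 \left(-18 + 5\right) = \left(47 + 1296 \left(-25\right) \frac{1}{38416}\right) - -143 = \left(47 - \frac{2025}{2401}\right) + 143 = \frac{110822}{2401} + 143 = \frac{454165}{2401}$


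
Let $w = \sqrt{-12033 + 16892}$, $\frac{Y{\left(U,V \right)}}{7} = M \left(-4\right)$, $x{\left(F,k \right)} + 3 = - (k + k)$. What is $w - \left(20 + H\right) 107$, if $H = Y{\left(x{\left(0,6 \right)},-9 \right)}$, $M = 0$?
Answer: $-2140 + \sqrt{4859} \approx -2070.3$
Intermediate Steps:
$x{\left(F,k \right)} = -3 - 2 k$ ($x{\left(F,k \right)} = -3 - \left(k + k\right) = -3 - 2 k$)
$Y{\left(U,V \right)} = 0$ ($Y{\left(U,V \right)} = 7 \cdot 0 \left(-4\right) = 7 \cdot 0 = 0$)
$H = 0$
$w = \sqrt{4859} \approx 69.707$
$w - \left(20 + H\right) 107 = \sqrt{4859} - \left(20 + 0\right) 107 = \sqrt{4859} - 20 \cdot 107 = \sqrt{4859} - 2140 = -2140 + \sqrt{4859}$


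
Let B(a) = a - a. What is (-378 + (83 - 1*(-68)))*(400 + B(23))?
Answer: -90800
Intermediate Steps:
B(a) = 0
(-378 + (83 - 1*(-68)))*(400 + B(23)) = (-378 + (83 - 1*(-68)))*(400 + 0) = (-378 + (83 + 68))*400 = (-378 + 151)*400 = -227*400 = -90800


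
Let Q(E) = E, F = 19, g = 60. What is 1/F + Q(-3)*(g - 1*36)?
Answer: -1367/19 ≈ -71.947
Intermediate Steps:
1/F + Q(-3)*(g - 1*36) = 1/19 - 3*(60 - 1*36) = 1/19 - 3*(60 - 36) = 1/19 - 3*24 = 1/19 - 72 = -1367/19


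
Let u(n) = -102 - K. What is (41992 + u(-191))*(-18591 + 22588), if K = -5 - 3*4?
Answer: 167502279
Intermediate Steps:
K = -17 (K = -5 - 12 = -17)
u(n) = -85 (u(n) = -102 - 1*(-17) = -102 + 17 = -85)
(41992 + u(-191))*(-18591 + 22588) = (41992 - 85)*(-18591 + 22588) = 41907*3997 = 167502279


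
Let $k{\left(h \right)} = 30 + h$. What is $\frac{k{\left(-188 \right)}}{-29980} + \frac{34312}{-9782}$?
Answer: $- \frac{256782051}{73316090} \approx -3.5024$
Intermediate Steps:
$\frac{k{\left(-188 \right)}}{-29980} + \frac{34312}{-9782} = \frac{30 - 188}{-29980} + \frac{34312}{-9782} = \left(-158\right) \left(- \frac{1}{29980}\right) + 34312 \left(- \frac{1}{9782}\right) = \frac{79}{14990} - \frac{17156}{4891} = - \frac{256782051}{73316090}$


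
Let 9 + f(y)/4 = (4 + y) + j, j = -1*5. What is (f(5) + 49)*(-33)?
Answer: -957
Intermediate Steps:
j = -5
f(y) = -40 + 4*y (f(y) = -36 + 4*((4 + y) - 5) = -36 + 4*(-1 + y) = -36 + (-4 + 4*y) = -40 + 4*y)
(f(5) + 49)*(-33) = ((-40 + 4*5) + 49)*(-33) = ((-40 + 20) + 49)*(-33) = (-20 + 49)*(-33) = 29*(-33) = -957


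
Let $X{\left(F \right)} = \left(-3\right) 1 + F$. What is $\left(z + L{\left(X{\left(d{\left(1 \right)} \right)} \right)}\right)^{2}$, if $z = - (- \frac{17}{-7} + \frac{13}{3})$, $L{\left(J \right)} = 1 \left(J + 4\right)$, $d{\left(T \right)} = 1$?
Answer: $\frac{10000}{441} \approx 22.676$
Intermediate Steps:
$X{\left(F \right)} = -3 + F$
$L{\left(J \right)} = 4 + J$ ($L{\left(J \right)} = 1 \left(4 + J\right) = 4 + J$)
$z = - \frac{142}{21}$ ($z = - (\left(-17\right) \left(- \frac{1}{7}\right) + 13 \cdot \frac{1}{3}) = - (\frac{17}{7} + \frac{13}{3}) = \left(-1\right) \frac{142}{21} = - \frac{142}{21} \approx -6.7619$)
$\left(z + L{\left(X{\left(d{\left(1 \right)} \right)} \right)}\right)^{2} = \left(- \frac{142}{21} + \left(4 + \left(-3 + 1\right)\right)\right)^{2} = \left(- \frac{142}{21} + \left(4 - 2\right)\right)^{2} = \left(- \frac{142}{21} + 2\right)^{2} = \left(- \frac{100}{21}\right)^{2} = \frac{10000}{441}$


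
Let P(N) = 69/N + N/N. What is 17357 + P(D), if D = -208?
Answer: 3610395/208 ≈ 17358.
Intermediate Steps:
P(N) = 1 + 69/N (P(N) = 69/N + 1 = 1 + 69/N)
17357 + P(D) = 17357 + (69 - 208)/(-208) = 17357 - 1/208*(-139) = 17357 + 139/208 = 3610395/208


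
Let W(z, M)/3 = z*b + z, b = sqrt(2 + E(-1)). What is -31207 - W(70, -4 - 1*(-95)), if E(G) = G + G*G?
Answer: -31417 - 210*sqrt(2) ≈ -31714.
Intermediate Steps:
E(G) = G + G**2
b = sqrt(2) (b = sqrt(2 - (1 - 1)) = sqrt(2 - 1*0) = sqrt(2 + 0) = sqrt(2) ≈ 1.4142)
W(z, M) = 3*z + 3*z*sqrt(2) (W(z, M) = 3*(z*sqrt(2) + z) = 3*(z + z*sqrt(2)) = 3*z + 3*z*sqrt(2))
-31207 - W(70, -4 - 1*(-95)) = -31207 - 3*70*(1 + sqrt(2)) = -31207 - (210 + 210*sqrt(2)) = -31207 + (-210 - 210*sqrt(2)) = -31417 - 210*sqrt(2)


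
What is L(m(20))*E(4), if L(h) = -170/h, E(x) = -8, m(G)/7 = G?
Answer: 68/7 ≈ 9.7143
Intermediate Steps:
m(G) = 7*G
L(m(20))*E(4) = -170/(7*20)*(-8) = -170/140*(-8) = -170*1/140*(-8) = -17/14*(-8) = 68/7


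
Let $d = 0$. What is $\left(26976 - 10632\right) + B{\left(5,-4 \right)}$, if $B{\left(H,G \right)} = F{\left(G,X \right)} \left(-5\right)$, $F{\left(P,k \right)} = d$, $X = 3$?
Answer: $16344$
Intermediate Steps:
$F{\left(P,k \right)} = 0$
$B{\left(H,G \right)} = 0$ ($B{\left(H,G \right)} = 0 \left(-5\right) = 0$)
$\left(26976 - 10632\right) + B{\left(5,-4 \right)} = \left(26976 - 10632\right) + 0 = 16344 + 0 = 16344$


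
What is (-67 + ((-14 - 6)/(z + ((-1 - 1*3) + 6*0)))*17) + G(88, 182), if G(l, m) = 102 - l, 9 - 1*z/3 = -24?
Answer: -1075/19 ≈ -56.579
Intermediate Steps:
z = 99 (z = 27 - 3*(-24) = 27 + 72 = 99)
(-67 + ((-14 - 6)/(z + ((-1 - 1*3) + 6*0)))*17) + G(88, 182) = (-67 + ((-14 - 6)/(99 + ((-1 - 1*3) + 6*0)))*17) + (102 - 1*88) = (-67 - 20/(99 + ((-1 - 3) + 0))*17) + (102 - 88) = (-67 - 20/(99 + (-4 + 0))*17) + 14 = (-67 - 20/(99 - 4)*17) + 14 = (-67 - 20/95*17) + 14 = (-67 - 20*1/95*17) + 14 = (-67 - 4/19*17) + 14 = (-67 - 68/19) + 14 = -1341/19 + 14 = -1075/19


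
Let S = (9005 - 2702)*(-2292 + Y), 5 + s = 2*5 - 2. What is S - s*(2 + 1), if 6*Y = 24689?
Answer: 22978619/2 ≈ 1.1489e+7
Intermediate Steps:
Y = 24689/6 (Y = (1/6)*24689 = 24689/6 ≈ 4114.8)
s = 3 (s = -5 + (2*5 - 2) = -5 + (10 - 2) = -5 + 8 = 3)
S = 22978637/2 (S = (9005 - 2702)*(-2292 + 24689/6) = 6303*(10937/6) = 22978637/2 ≈ 1.1489e+7)
S - s*(2 + 1) = 22978637/2 - 3*(2 + 1) = 22978637/2 - 3*3 = 22978637/2 - 1*9 = 22978637/2 - 9 = 22978619/2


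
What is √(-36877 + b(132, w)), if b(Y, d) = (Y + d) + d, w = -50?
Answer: I*√36845 ≈ 191.95*I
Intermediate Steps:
b(Y, d) = Y + 2*d
√(-36877 + b(132, w)) = √(-36877 + (132 + 2*(-50))) = √(-36877 + (132 - 100)) = √(-36877 + 32) = √(-36845) = I*√36845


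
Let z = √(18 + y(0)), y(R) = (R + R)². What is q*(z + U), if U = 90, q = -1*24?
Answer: -2160 - 72*√2 ≈ -2261.8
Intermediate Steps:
q = -24
y(R) = 4*R² (y(R) = (2*R)² = 4*R²)
z = 3*√2 (z = √(18 + 4*0²) = √(18 + 4*0) = √(18 + 0) = √18 = 3*√2 ≈ 4.2426)
q*(z + U) = -24*(3*√2 + 90) = -24*(90 + 3*√2) = -2160 - 72*√2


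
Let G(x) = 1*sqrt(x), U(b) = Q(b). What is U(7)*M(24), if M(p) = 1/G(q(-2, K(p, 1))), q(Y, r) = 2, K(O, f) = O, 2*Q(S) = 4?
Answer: sqrt(2) ≈ 1.4142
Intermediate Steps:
Q(S) = 2 (Q(S) = (1/2)*4 = 2)
U(b) = 2
G(x) = sqrt(x)
M(p) = sqrt(2)/2 (M(p) = 1/(sqrt(2)) = sqrt(2)/2)
U(7)*M(24) = 2*(sqrt(2)/2) = sqrt(2)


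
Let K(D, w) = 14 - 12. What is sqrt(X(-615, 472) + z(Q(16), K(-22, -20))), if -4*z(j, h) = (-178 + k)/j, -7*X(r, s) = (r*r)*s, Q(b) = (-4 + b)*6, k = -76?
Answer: I*sqrt(179950371377)/84 ≈ 5050.1*I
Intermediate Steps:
Q(b) = -24 + 6*b
K(D, w) = 2
X(r, s) = -s*r**2/7 (X(r, s) = -r*r*s/7 = -r**2*s/7 = -s*r**2/7)
z(j, h) = 127/(2*j) (z(j, h) = -(-178 - 76)/(4*j) = -(-127)/(2*j) = 127/(2*j))
sqrt(X(-615, 472) + z(Q(16), K(-22, -20))) = sqrt(-1/7*472*(-615)**2 + 127/(2*(-24 + 6*16))) = sqrt(-1/7*472*378225 + 127/(2*(-24 + 96))) = sqrt(-178522200/7 + (127/2)/72) = sqrt(-178522200/7 + (127/2)*(1/72)) = sqrt(-178522200/7 + 127/144) = sqrt(-25707195911/1008) = I*sqrt(179950371377)/84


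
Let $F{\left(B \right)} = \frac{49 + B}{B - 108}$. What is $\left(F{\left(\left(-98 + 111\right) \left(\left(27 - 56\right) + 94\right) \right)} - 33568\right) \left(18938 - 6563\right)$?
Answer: $- \frac{27831062250}{67} \approx -4.1539 \cdot 10^{8}$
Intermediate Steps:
$F{\left(B \right)} = \frac{49 + B}{-108 + B}$
$\left(F{\left(\left(-98 + 111\right) \left(\left(27 - 56\right) + 94\right) \right)} - 33568\right) \left(18938 - 6563\right) = \left(\frac{49 + \left(-98 + 111\right) \left(\left(27 - 56\right) + 94\right)}{-108 + \left(-98 + 111\right) \left(\left(27 - 56\right) + 94\right)} - 33568\right) \left(18938 - 6563\right) = \left(\frac{49 + 13 \left(-29 + 94\right)}{-108 + 13 \left(-29 + 94\right)} - 33568\right) 12375 = \left(\frac{49 + 13 \cdot 65}{-108 + 13 \cdot 65} - 33568\right) 12375 = \left(\frac{49 + 845}{-108 + 845} - 33568\right) 12375 = \left(\frac{1}{737} \cdot 894 - 33568\right) 12375 = \left(\frac{894}{737} - 33568\right) 12375 = \left(- \frac{24738722}{737}\right) 12375 = - \frac{27831062250}{67}$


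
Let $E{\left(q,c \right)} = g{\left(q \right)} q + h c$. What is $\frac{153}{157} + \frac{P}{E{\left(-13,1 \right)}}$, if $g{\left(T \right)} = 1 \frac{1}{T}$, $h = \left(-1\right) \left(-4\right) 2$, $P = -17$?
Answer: $- \frac{1292}{1413} \approx -0.91437$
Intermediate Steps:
$h = 8$ ($h = 4 \cdot 2 = 8$)
$g{\left(T \right)} = \frac{1}{T}$
$E{\left(q,c \right)} = 1 + 8 c$ ($E{\left(q,c \right)} = \frac{q}{q} + 8 c = 1 + 8 c$)
$\frac{153}{157} + \frac{P}{E{\left(-13,1 \right)}} = \frac{153}{157} - \frac{17}{1 + 8 \cdot 1} = 153 \cdot \frac{1}{157} - \frac{17}{1 + 8} = \frac{153}{157} - \frac{17}{9} = - \frac{1292}{1413}$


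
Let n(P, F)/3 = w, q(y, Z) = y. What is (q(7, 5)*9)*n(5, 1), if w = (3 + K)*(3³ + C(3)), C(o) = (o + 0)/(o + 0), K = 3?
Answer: 31752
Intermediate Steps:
C(o) = 1 (C(o) = o/o = 1)
w = 168 (w = (3 + 3)*(3³ + 1) = 6*(27 + 1) = 6*28 = 168)
n(P, F) = 504 (n(P, F) = 3*168 = 504)
(q(7, 5)*9)*n(5, 1) = (7*9)*504 = 63*504 = 31752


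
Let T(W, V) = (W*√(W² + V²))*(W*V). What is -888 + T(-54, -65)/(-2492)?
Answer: -888 + 47385*√7141/623 ≈ 5539.4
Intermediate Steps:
T(W, V) = V*W²*√(V² + W²) (T(W, V) = (W*√(V² + W²))*(V*W) = V*W²*√(V² + W²))
-888 + T(-54, -65)/(-2492) = -888 - 65*(-54)²*√((-65)² + (-54)²)/(-2492) = -888 - 65*2916*√(4225 + 2916)*(-1/2492) = -888 - 65*2916*√7141*(-1/2492) = -888 - 189540*√7141*(-1/2492) = -888 + 47385*√7141/623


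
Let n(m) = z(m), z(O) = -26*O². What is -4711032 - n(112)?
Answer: -4384888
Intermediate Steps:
n(m) = -26*m²
-4711032 - n(112) = -4711032 - (-26)*112² = -4711032 - (-26)*12544 = -4711032 - 1*(-326144) = -4711032 + 326144 = -4384888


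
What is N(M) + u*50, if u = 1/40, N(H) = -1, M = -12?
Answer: ¼ ≈ 0.25000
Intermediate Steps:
u = 1/40 ≈ 0.025000
N(M) + u*50 = -1 + (1/40)*50 = -1 + 5/4 = ¼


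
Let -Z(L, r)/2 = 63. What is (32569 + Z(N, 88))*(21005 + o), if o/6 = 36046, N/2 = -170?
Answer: 7698107483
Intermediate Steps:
N = -340 (N = 2*(-170) = -340)
o = 216276 (o = 6*36046 = 216276)
Z(L, r) = -126 (Z(L, r) = -2*63 = -126)
(32569 + Z(N, 88))*(21005 + o) = (32569 - 126)*(21005 + 216276) = 32443*237281 = 7698107483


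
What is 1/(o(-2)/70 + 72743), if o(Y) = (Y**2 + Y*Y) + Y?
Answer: 35/2546008 ≈ 1.3747e-5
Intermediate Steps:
o(Y) = Y + 2*Y**2 (o(Y) = (Y**2 + Y**2) + Y = 2*Y**2 + Y = Y + 2*Y**2)
1/(o(-2)/70 + 72743) = 1/((-2*(1 + 2*(-2)))/70 + 72743) = 1/((-2*(1 - 4))/70 + 72743) = 1/((-2*(-3))/70 + 72743) = 1/((1/70)*6 + 72743) = 1/(3/35 + 72743) = 1/(2546008/35) = 35/2546008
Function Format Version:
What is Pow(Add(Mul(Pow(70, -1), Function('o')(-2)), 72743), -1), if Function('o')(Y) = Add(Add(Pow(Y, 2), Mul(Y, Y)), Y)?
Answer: Rational(35, 2546008) ≈ 1.3747e-5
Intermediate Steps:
Function('o')(Y) = Add(Y, Mul(2, Pow(Y, 2))) (Function('o')(Y) = Add(Add(Pow(Y, 2), Pow(Y, 2)), Y) = Add(Mul(2, Pow(Y, 2)), Y) = Add(Y, Mul(2, Pow(Y, 2))))
Pow(Add(Mul(Pow(70, -1), Function('o')(-2)), 72743), -1) = Pow(Add(Mul(Pow(70, -1), Mul(-2, Add(1, Mul(2, -2)))), 72743), -1) = Pow(Add(Mul(Rational(1, 70), Mul(-2, Add(1, -4))), 72743), -1) = Pow(Add(Mul(Rational(1, 70), Mul(-2, -3)), 72743), -1) = Pow(Add(Mul(Rational(1, 70), 6), 72743), -1) = Pow(Add(Rational(3, 35), 72743), -1) = Pow(Rational(2546008, 35), -1) = Rational(35, 2546008)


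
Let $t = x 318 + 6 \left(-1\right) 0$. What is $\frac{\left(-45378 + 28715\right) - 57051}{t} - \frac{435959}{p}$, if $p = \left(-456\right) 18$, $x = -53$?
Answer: $\frac{1325449583}{23056272} \approx 57.488$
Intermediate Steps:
$p = -8208$
$t = -16854$ ($t = \left(-53\right) 318 + 6 \left(-1\right) 0 = -16854 - 0 = -16854 + 0 = -16854$)
$\frac{\left(-45378 + 28715\right) - 57051}{t} - \frac{435959}{p} = \frac{\left(-45378 + 28715\right) - 57051}{-16854} - \frac{435959}{-8208} = \left(-16663 - 57051\right) \left(- \frac{1}{16854}\right) - - \frac{435959}{8208} = \left(-73714\right) \left(- \frac{1}{16854}\right) + \frac{435959}{8208} = \frac{36857}{8427} + \frac{435959}{8208} = \frac{1325449583}{23056272}$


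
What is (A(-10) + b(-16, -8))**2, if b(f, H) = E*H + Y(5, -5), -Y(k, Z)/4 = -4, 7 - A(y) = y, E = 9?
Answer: 1521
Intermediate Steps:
A(y) = 7 - y
Y(k, Z) = 16 (Y(k, Z) = -4*(-4) = 16)
b(f, H) = 16 + 9*H (b(f, H) = 9*H + 16 = 16 + 9*H)
(A(-10) + b(-16, -8))**2 = ((7 - 1*(-10)) + (16 + 9*(-8)))**2 = ((7 + 10) + (16 - 72))**2 = (17 - 56)**2 = (-39)**2 = 1521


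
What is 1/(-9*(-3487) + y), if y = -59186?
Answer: -1/27803 ≈ -3.5967e-5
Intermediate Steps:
1/(-9*(-3487) + y) = 1/(-9*(-3487) - 59186) = 1/(31383 - 59186) = 1/(-27803) = -1/27803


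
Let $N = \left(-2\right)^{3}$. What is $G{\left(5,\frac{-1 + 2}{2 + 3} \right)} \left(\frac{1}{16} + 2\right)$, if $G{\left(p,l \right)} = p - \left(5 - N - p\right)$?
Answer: $- \frac{99}{16} \approx -6.1875$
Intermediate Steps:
$N = -8$
$G{\left(p,l \right)} = -13 + 2 p$ ($G{\left(p,l \right)} = p + \left(\left(p - 8\right) - 5\right) = p + \left(\left(-8 + p\right) - 5\right) = p + \left(-13 + p\right) = -13 + 2 p$)
$G{\left(5,\frac{-1 + 2}{2 + 3} \right)} \left(\frac{1}{16} + 2\right) = \left(-13 + 2 \cdot 5\right) \left(\frac{1}{16} + 2\right) = \left(-13 + 10\right) \left(\frac{1}{16} + 2\right) = \left(-3\right) \frac{33}{16} = - \frac{99}{16}$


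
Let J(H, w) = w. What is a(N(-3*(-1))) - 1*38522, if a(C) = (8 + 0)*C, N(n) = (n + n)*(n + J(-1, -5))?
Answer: -38618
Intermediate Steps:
N(n) = 2*n*(-5 + n) (N(n) = (n + n)*(n - 5) = (2*n)*(-5 + n) = 2*n*(-5 + n))
a(C) = 8*C
a(N(-3*(-1))) - 1*38522 = 8*(2*(-3*(-1))*(-5 - 3*(-1))) - 1*38522 = 8*(2*3*(-5 + 3)) - 38522 = 8*(2*3*(-2)) - 38522 = 8*(-12) - 38522 = -96 - 38522 = -38618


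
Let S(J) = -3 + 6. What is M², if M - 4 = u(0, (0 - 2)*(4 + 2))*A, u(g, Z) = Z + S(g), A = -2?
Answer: 484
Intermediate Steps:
S(J) = 3
u(g, Z) = 3 + Z (u(g, Z) = Z + 3 = 3 + Z)
M = 22 (M = 4 + (3 + (0 - 2)*(4 + 2))*(-2) = 4 + (3 - 2*6)*(-2) = 4 + (3 - 12)*(-2) = 4 - 9*(-2) = 4 + 18 = 22)
M² = 22² = 484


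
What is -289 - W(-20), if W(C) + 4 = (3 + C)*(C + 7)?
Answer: -506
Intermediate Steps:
W(C) = -4 + (3 + C)*(7 + C) (W(C) = -4 + (3 + C)*(C + 7) = -4 + (3 + C)*(7 + C))
-289 - W(-20) = -289 - (17 + (-20)² + 10*(-20)) = -289 - (17 + 400 - 200) = -289 - 1*217 = -289 - 217 = -506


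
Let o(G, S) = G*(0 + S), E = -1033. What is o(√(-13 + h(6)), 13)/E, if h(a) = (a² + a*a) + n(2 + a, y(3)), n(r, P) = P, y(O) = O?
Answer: -13*√62/1033 ≈ -0.099092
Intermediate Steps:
h(a) = 3 + 2*a² (h(a) = (a² + a*a) + 3 = (a² + a²) + 3 = 2*a² + 3 = 3 + 2*a²)
o(G, S) = G*S
o(√(-13 + h(6)), 13)/E = (√(-13 + (3 + 2*6²))*13)/(-1033) = (√(-13 + (3 + 2*36))*13)*(-1/1033) = (√(-13 + (3 + 72))*13)*(-1/1033) = (√(-13 + 75)*13)*(-1/1033) = (√62*13)*(-1/1033) = (13*√62)*(-1/1033) = -13*√62/1033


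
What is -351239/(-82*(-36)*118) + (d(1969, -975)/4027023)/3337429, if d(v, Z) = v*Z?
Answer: -407547170795411/404178724958064 ≈ -1.0083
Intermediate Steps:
d(v, Z) = Z*v
-351239/(-82*(-36)*118) + (d(1969, -975)/4027023)/3337429 = -351239/(-82*(-36)*118) + (-975*1969/4027023)/3337429 = -351239/(2952*118) - 1919775*1/4027023*(1/3337429) = -351239/348336 - 4475/9387*1/3337429 = -351239*1/348336 - 4475/31328446023 = -351239/348336 - 4475/31328446023 = -407547170795411/404178724958064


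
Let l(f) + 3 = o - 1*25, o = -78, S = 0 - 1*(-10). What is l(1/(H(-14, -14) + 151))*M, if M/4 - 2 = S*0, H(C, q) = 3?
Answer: -848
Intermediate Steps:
S = 10 (S = 0 + 10 = 10)
M = 8 (M = 8 + 4*(10*0) = 8 + 4*0 = 8 + 0 = 8)
l(f) = -106 (l(f) = -3 + (-78 - 1*25) = -3 + (-78 - 25) = -3 - 103 = -106)
l(1/(H(-14, -14) + 151))*M = -106*8 = -848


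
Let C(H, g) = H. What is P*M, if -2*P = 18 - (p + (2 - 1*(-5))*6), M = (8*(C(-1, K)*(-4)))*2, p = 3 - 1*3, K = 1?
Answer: 768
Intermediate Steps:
p = 0 (p = 3 - 3 = 0)
M = 64 (M = (8*(-1*(-4)))*2 = (8*4)*2 = 32*2 = 64)
P = 12 (P = -(18 - (0 + (2 - 1*(-5))*6))/2 = -(18 - (0 + (2 + 5)*6))/2 = -(18 - (0 + 7*6))/2 = -(18 - (0 + 42))/2 = -(18 - 1*42)/2 = -(18 - 42)/2 = -½*(-24) = 12)
P*M = 12*64 = 768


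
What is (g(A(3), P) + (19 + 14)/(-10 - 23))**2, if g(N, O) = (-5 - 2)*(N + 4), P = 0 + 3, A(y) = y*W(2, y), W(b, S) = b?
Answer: 5041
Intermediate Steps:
A(y) = 2*y (A(y) = y*2 = 2*y)
P = 3
g(N, O) = -28 - 7*N (g(N, O) = -7*(4 + N) = -28 - 7*N)
(g(A(3), P) + (19 + 14)/(-10 - 23))**2 = ((-28 - 14*3) + (19 + 14)/(-10 - 23))**2 = ((-28 - 7*6) + 33/(-33))**2 = ((-28 - 42) + 33*(-1/33))**2 = (-70 - 1)**2 = (-71)**2 = 5041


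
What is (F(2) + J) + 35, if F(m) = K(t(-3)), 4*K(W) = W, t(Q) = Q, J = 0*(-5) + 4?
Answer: 153/4 ≈ 38.250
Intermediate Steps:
J = 4 (J = 0 + 4 = 4)
K(W) = W/4
F(m) = -¾ (F(m) = (¼)*(-3) = -¾)
(F(2) + J) + 35 = (-¾ + 4) + 35 = 13/4 + 35 = 153/4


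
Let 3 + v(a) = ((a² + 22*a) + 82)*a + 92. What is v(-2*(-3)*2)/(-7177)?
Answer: -5969/7177 ≈ -0.83168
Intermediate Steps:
v(a) = 89 + a*(82 + a² + 22*a) (v(a) = -3 + (((a² + 22*a) + 82)*a + 92) = -3 + ((82 + a² + 22*a)*a + 92) = -3 + (a*(82 + a² + 22*a) + 92) = -3 + (92 + a*(82 + a² + 22*a)) = 89 + a*(82 + a² + 22*a))
v(-2*(-3)*2)/(-7177) = (89 + (-2*(-3)*2)³ + 22*(-2*(-3)*2)² + 82*(-2*(-3)*2))/(-7177) = (89 + (6*2)³ + 22*(6*2)² + 82*(6*2))*(-1/7177) = (89 + 12³ + 22*12² + 82*12)*(-1/7177) = (89 + 1728 + 22*144 + 984)*(-1/7177) = (89 + 1728 + 3168 + 984)*(-1/7177) = 5969*(-1/7177) = -5969/7177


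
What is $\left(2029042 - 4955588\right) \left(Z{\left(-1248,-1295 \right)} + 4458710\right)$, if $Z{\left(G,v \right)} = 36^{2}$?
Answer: $-13052412719276$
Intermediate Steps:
$Z{\left(G,v \right)} = 1296$
$\left(2029042 - 4955588\right) \left(Z{\left(-1248,-1295 \right)} + 4458710\right) = \left(2029042 - 4955588\right) \left(1296 + 4458710\right) = \left(-2926546\right) 4460006 = -13052412719276$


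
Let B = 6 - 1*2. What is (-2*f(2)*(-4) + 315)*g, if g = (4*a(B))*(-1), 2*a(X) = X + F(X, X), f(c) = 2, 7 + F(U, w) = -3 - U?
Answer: 6620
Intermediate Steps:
B = 4 (B = 6 - 2 = 4)
F(U, w) = -10 - U (F(U, w) = -7 + (-3 - U) = -10 - U)
a(X) = -5 (a(X) = (X + (-10 - X))/2 = (1/2)*(-10) = -5)
g = 20 (g = (4*(-5))*(-1) = -20*(-1) = 20)
(-2*f(2)*(-4) + 315)*g = (-2*2*(-4) + 315)*20 = (-4*(-4) + 315)*20 = (16 + 315)*20 = 331*20 = 6620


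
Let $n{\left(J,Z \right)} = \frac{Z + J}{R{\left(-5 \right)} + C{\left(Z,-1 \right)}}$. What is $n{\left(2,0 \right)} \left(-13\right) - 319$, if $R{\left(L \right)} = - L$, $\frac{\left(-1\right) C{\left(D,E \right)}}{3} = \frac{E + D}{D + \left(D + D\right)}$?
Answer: $-319$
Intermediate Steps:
$C{\left(D,E \right)} = - \frac{D + E}{D}$ ($C{\left(D,E \right)} = - 3 \frac{E + D}{D + \left(D + D\right)} = - 3 \frac{D + E}{D + 2 D} = - 3 \frac{D + E}{3 D} = - \frac{D + E}{D}$)
$n{\left(J,Z \right)} = \frac{J + Z}{5 + \frac{1 - Z}{Z}}$ ($n{\left(J,Z \right)} = \frac{Z + J}{\left(-1\right) \left(-5\right) + \frac{- Z - -1}{Z}} = \frac{J + Z}{5 + \frac{- Z + 1}{Z}} = \frac{J + Z}{5 + \frac{1 - Z}{Z}}$)
$n{\left(2,0 \right)} \left(-13\right) - 319 = \frac{0 \left(2 + 0\right)}{1 + 4 \cdot 0} \left(-13\right) - 319 = 0 \frac{1}{1 + 0} \cdot 2 \left(-13\right) - 319 = 0 \cdot 1^{-1} \cdot 2 \left(-13\right) - 319 = 0 \cdot 1 \cdot 2 \left(-13\right) - 319 = 0 \left(-13\right) - 319 = 0 - 319 = -319$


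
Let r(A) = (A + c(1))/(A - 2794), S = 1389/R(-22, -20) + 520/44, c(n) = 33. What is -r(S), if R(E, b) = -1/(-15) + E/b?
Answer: 95125/122554 ≈ 0.77619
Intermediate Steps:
R(E, b) = 1/15 + E/b (R(E, b) = -1*(-1/15) + E/b = 1/15 + E/b)
S = 92584/77 (S = 1389/(((-22 + (1/15)*(-20))/(-20))) + 520/44 = 1389/((-(-22 - 4/3)/20)) + 520*(1/44) = 1389/((-1/20*(-70/3))) + 130/11 = 1389/(7/6) + 130/11 = 1389*(6/7) + 130/11 = 8334/7 + 130/11 = 92584/77 ≈ 1202.4)
r(A) = (33 + A)/(-2794 + A) (r(A) = (A + 33)/(A - 2794) = (33 + A)/(-2794 + A))
-r(S) = -(33 + 92584/77)/(-2794 + 92584/77) = -95125/((-122554/77)*77) = -(-77)*95125/(122554*77) = -1*(-95125/122554) = 95125/122554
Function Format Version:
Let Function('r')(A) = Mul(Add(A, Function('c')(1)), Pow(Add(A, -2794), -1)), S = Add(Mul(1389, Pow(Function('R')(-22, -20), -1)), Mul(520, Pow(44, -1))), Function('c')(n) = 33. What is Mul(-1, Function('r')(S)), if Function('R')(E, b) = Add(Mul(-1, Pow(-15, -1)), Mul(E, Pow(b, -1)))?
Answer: Rational(95125, 122554) ≈ 0.77619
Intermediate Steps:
Function('R')(E, b) = Add(Rational(1, 15), Mul(E, Pow(b, -1))) (Function('R')(E, b) = Add(Mul(-1, Rational(-1, 15)), Mul(E, Pow(b, -1))) = Add(Rational(1, 15), Mul(E, Pow(b, -1))))
S = Rational(92584, 77) (S = Add(Mul(1389, Pow(Mul(Pow(-20, -1), Add(-22, Mul(Rational(1, 15), -20))), -1)), Mul(520, Pow(44, -1))) = Add(Mul(1389, Pow(Mul(Rational(-1, 20), Add(-22, Rational(-4, 3))), -1)), Mul(520, Rational(1, 44))) = Add(Mul(1389, Pow(Mul(Rational(-1, 20), Rational(-70, 3)), -1)), Rational(130, 11)) = Add(Mul(1389, Pow(Rational(7, 6), -1)), Rational(130, 11)) = Add(Mul(1389, Rational(6, 7)), Rational(130, 11)) = Add(Rational(8334, 7), Rational(130, 11)) = Rational(92584, 77) ≈ 1202.4)
Function('r')(A) = Mul(Pow(Add(-2794, A), -1), Add(33, A)) (Function('r')(A) = Mul(Add(A, 33), Pow(Add(A, -2794), -1)) = Mul(Add(33, A), Pow(Add(-2794, A), -1)) = Mul(Pow(Add(-2794, A), -1), Add(33, A)))
Mul(-1, Function('r')(S)) = Mul(-1, Mul(Pow(Add(-2794, Rational(92584, 77)), -1), Add(33, Rational(92584, 77)))) = Mul(-1, Mul(Pow(Rational(-122554, 77), -1), Rational(95125, 77))) = Mul(-1, Mul(Rational(-77, 122554), Rational(95125, 77))) = Mul(-1, Rational(-95125, 122554)) = Rational(95125, 122554)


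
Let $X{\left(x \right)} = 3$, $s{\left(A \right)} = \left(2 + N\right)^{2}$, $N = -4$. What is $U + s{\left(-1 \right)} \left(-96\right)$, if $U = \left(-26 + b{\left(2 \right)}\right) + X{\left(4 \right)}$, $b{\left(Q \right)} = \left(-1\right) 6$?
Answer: $-413$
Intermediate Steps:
$b{\left(Q \right)} = -6$
$s{\left(A \right)} = 4$ ($s{\left(A \right)} = \left(2 - 4\right)^{2} = \left(-2\right)^{2} = 4$)
$U = -29$ ($U = \left(-26 - 6\right) + 3 = -32 + 3 = -29$)
$U + s{\left(-1 \right)} \left(-96\right) = -29 + 4 \left(-96\right) = -29 - 384 = -413$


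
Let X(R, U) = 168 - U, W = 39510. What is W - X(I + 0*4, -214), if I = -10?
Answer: 39128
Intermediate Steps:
W - X(I + 0*4, -214) = 39510 - (168 - 1*(-214)) = 39510 - (168 + 214) = 39510 - 1*382 = 39510 - 382 = 39128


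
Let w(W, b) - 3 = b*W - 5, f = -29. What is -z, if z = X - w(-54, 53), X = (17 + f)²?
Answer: -3008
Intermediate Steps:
X = 144 (X = (17 - 29)² = (-12)² = 144)
w(W, b) = -2 + W*b (w(W, b) = 3 + (b*W - 5) = 3 + (W*b - 5) = 3 + (-5 + W*b) = -2 + W*b)
z = 3008 (z = 144 - (-2 - 54*53) = 144 - (-2 - 2862) = 144 - 1*(-2864) = 144 + 2864 = 3008)
-z = -1*3008 = -3008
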